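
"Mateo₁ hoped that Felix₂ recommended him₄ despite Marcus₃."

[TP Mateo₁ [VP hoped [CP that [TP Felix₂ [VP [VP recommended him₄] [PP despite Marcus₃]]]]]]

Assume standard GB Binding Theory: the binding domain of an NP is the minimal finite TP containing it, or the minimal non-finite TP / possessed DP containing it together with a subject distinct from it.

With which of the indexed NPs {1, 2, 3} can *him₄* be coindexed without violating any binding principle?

{1, 3}

*him* is a pronoun, so Principle B applies: it must be free in its binding domain.
Binding domain of *him₄*: the embedded TP, whose subject is Felix₂.
*Mateo₁* c-commands the pronoun but from outside its binding domain, and is not c-commanded by it → coindexation permitted.
*Felix₂* c-commands the pronoun within its binding domain → coindexation would violate Principle B.
*Marcus₃* and the pronoun do not c-command one another → neither Principle B nor Principle C is at stake; coindexation permitted.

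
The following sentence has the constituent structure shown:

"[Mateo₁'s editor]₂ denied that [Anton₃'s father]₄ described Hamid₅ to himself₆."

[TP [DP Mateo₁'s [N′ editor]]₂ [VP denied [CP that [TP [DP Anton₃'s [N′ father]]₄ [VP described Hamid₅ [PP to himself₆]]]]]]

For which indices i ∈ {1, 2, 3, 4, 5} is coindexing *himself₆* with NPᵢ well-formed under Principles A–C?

{4, 5}

*himself* is an anaphor, so Principle A applies: it must be bound in its binding domain.
Binding domain of *himself₆*: the embedded TP, whose subject is [Anton₃'s father]₄.
*Mateo₁* does not c-command the anaphor → cannot bind it.
*[Mateo₁'s editor]₂* c-commands the anaphor but is outside its binding domain → cannot satisfy Principle A.
*Anton₃* does not c-command the anaphor → cannot bind it.
*[Anton₃'s father]₄* c-commands the anaphor within its binding domain → licit binder.
*Hamid₅* c-commands the anaphor within its binding domain → licit binder.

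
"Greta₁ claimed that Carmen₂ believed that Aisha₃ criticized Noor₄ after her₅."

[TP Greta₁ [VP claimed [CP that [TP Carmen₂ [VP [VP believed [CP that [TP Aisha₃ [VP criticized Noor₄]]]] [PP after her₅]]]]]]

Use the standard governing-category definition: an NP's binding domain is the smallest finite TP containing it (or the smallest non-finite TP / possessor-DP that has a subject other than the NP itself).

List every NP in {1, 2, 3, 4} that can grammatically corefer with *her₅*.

*her* is a pronoun, so Principle B applies: it must be free in its binding domain.
Binding domain of *her₅*: the embedded TP, whose subject is Carmen₂.
*Greta₁* c-commands the pronoun but from outside its binding domain, and is not c-commanded by it → coindexation permitted.
*Carmen₂* c-commands the pronoun within its binding domain → coindexation would violate Principle B.
*Aisha₃* and the pronoun do not c-command one another → neither Principle B nor Principle C is at stake; coindexation permitted.
*Noor₄* and the pronoun do not c-command one another → neither Principle B nor Principle C is at stake; coindexation permitted.

{1, 3, 4}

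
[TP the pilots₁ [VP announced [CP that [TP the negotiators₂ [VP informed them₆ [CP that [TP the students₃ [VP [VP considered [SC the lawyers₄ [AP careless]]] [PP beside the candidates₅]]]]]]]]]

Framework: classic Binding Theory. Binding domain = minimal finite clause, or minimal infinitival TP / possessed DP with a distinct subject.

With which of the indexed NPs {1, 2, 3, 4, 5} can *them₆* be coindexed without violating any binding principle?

*them* is a pronoun, so Principle B applies: it must be free in its binding domain.
Binding domain of *them₆*: the embedded TP, whose subject is the negotiators₂.
*the pilots₁* c-commands the pronoun but from outside its binding domain, and is not c-commanded by it → coindexation permitted.
*the negotiators₂* c-commands the pronoun within its binding domain → coindexation would violate Principle B.
*the students₃*: the pronoun c-commands this R-expression → coindexation would violate Principle C on *the students₃*.
*the lawyers₄*: the pronoun c-commands this R-expression → coindexation would violate Principle C on *the lawyers₄*.
*the candidates₅*: the pronoun c-commands this R-expression → coindexation would violate Principle C on *the candidates₅*.

{1}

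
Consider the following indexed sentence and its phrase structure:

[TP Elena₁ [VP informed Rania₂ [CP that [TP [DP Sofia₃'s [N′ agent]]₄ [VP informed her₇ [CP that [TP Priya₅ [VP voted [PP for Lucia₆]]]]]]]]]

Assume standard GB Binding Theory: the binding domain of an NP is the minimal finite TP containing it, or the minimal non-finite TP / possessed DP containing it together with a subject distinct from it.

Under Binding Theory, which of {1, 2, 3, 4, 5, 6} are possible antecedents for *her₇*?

{1, 2, 3}

*her* is a pronoun, so Principle B applies: it must be free in its binding domain.
Binding domain of *her₇*: the embedded TP, whose subject is [Sofia₃'s agent]₄.
*Elena₁* c-commands the pronoun but from outside its binding domain, and is not c-commanded by it → coindexation permitted.
*Rania₂* c-commands the pronoun but from outside its binding domain, and is not c-commanded by it → coindexation permitted.
*Sofia₃* and the pronoun do not c-command one another → neither Principle B nor Principle C is at stake; coindexation permitted.
*[Sofia₃'s agent]₄* c-commands the pronoun within its binding domain → coindexation would violate Principle B.
*Priya₅*: the pronoun c-commands this R-expression → coindexation would violate Principle C on *Priya₅*.
*Lucia₆*: the pronoun c-commands this R-expression → coindexation would violate Principle C on *Lucia₆*.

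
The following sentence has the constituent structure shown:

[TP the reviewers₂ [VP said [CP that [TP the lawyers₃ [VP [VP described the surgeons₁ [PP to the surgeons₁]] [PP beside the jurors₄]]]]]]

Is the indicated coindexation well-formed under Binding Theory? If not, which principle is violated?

Principle C

The two coindexed NPs are *the surgeons₁* (the higher occurrence) and *the surgeons₁* (the lower occurrence).
*the surgeons₁* (the lower occurrence) is an R-expression. Principle C requires it to be free everywhere.
*the surgeons₁* (the higher occurrence) c-commands it and carries the same index.
The R-expression is bound → Principle C violation.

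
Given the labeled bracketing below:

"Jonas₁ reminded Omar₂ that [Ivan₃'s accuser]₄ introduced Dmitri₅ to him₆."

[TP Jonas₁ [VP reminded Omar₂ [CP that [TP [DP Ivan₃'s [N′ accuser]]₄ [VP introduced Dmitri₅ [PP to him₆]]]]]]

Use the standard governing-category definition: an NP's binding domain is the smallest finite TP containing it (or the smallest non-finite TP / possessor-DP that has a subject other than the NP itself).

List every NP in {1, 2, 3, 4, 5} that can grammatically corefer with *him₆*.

{1, 2, 3}

*him* is a pronoun, so Principle B applies: it must be free in its binding domain.
Binding domain of *him₆*: the embedded TP, whose subject is [Ivan₃'s accuser]₄.
*Jonas₁* c-commands the pronoun but from outside its binding domain, and is not c-commanded by it → coindexation permitted.
*Omar₂* c-commands the pronoun but from outside its binding domain, and is not c-commanded by it → coindexation permitted.
*Ivan₃* and the pronoun do not c-command one another → neither Principle B nor Principle C is at stake; coindexation permitted.
*[Ivan₃'s accuser]₄* c-commands the pronoun within its binding domain → coindexation would violate Principle B.
*Dmitri₅* c-commands the pronoun within its binding domain → coindexation would violate Principle B.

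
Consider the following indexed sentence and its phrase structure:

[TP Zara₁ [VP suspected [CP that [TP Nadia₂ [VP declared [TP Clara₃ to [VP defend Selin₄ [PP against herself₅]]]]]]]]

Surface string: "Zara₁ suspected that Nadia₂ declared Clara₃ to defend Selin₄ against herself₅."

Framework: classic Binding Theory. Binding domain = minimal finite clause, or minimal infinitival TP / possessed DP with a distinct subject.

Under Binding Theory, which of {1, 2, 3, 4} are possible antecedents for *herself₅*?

{3, 4}

*herself* is an anaphor, so Principle A applies: it must be bound in its binding domain.
Binding domain of *herself₅*: the embedded TP, whose subject is Clara₃.
*Zara₁* c-commands the anaphor but is outside its binding domain → cannot satisfy Principle A.
*Nadia₂* c-commands the anaphor but is outside its binding domain → cannot satisfy Principle A.
*Clara₃* c-commands the anaphor within its binding domain → licit binder.
*Selin₄* c-commands the anaphor within its binding domain → licit binder.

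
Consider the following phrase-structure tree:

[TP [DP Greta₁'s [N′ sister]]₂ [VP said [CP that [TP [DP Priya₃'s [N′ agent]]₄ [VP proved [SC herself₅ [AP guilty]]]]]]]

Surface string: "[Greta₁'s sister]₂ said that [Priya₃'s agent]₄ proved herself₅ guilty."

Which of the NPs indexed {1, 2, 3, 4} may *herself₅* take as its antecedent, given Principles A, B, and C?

{4}

*herself* is an anaphor, so Principle A applies: it must be bound in its binding domain.
Binding domain of *herself₅*: the embedded TP, whose subject is [Priya₃'s agent]₄.
*Greta₁* does not c-command the anaphor → cannot bind it.
*[Greta₁'s sister]₂* c-commands the anaphor but is outside its binding domain → cannot satisfy Principle A.
*Priya₃* does not c-command the anaphor → cannot bind it.
*[Priya₃'s agent]₄* c-commands the anaphor within its binding domain → licit binder.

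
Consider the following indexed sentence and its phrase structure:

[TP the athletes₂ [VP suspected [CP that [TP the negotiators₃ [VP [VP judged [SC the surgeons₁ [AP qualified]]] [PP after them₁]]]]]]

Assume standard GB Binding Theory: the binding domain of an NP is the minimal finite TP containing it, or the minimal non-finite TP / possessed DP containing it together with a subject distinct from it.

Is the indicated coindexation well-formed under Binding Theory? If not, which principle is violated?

grammatical

The two coindexed NPs are *the surgeons₁* and *them₁*.
*them₁* is a pronoun; its binding domain is the embedded TP, whose subject is the negotiators₃. Within that domain it is c-commanded only by *the negotiators₃*, which carries a different index — the pronoun is free locally, so Principle B holds.
*the surgeons₁* is an R-expression; *them₁* does not c-command it, and no other NP shares its index, so Principle C is satisfied.
All principles are respected.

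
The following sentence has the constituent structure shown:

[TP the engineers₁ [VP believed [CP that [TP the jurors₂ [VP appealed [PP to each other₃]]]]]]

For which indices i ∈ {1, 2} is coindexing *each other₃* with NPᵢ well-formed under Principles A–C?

{2}

*each other* is an anaphor, so Principle A applies: it must be bound in its binding domain.
Binding domain of *each other₃*: the embedded TP, whose subject is the jurors₂.
*the engineers₁* c-commands the anaphor but is outside its binding domain → cannot satisfy Principle A.
*the jurors₂* c-commands the anaphor within its binding domain → licit binder.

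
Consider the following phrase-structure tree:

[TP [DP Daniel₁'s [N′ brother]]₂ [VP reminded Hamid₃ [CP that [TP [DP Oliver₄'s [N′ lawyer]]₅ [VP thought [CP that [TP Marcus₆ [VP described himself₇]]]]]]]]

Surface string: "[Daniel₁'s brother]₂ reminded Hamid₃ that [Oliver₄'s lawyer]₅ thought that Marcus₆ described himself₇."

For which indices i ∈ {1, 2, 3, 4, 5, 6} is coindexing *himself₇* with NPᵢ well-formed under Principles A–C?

*himself* is an anaphor, so Principle A applies: it must be bound in its binding domain.
Binding domain of *himself₇*: the embedded TP, whose subject is Marcus₆.
*Daniel₁* does not c-command the anaphor → cannot bind it.
*[Daniel₁'s brother]₂* c-commands the anaphor but is outside its binding domain → cannot satisfy Principle A.
*Hamid₃* c-commands the anaphor but is outside its binding domain → cannot satisfy Principle A.
*Oliver₄* does not c-command the anaphor → cannot bind it.
*[Oliver₄'s lawyer]₅* c-commands the anaphor but is outside its binding domain → cannot satisfy Principle A.
*Marcus₆* c-commands the anaphor within its binding domain → licit binder.

{6}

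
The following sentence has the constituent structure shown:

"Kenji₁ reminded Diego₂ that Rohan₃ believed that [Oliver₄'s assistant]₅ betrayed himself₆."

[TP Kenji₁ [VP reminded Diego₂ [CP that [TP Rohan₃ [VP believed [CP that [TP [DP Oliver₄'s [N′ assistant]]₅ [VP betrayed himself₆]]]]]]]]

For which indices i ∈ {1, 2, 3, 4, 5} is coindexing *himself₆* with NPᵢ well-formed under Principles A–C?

*himself* is an anaphor, so Principle A applies: it must be bound in its binding domain.
Binding domain of *himself₆*: the embedded TP, whose subject is [Oliver₄'s assistant]₅.
*Kenji₁* c-commands the anaphor but is outside its binding domain → cannot satisfy Principle A.
*Diego₂* c-commands the anaphor but is outside its binding domain → cannot satisfy Principle A.
*Rohan₃* c-commands the anaphor but is outside its binding domain → cannot satisfy Principle A.
*Oliver₄* does not c-command the anaphor → cannot bind it.
*[Oliver₄'s assistant]₅* c-commands the anaphor within its binding domain → licit binder.

{5}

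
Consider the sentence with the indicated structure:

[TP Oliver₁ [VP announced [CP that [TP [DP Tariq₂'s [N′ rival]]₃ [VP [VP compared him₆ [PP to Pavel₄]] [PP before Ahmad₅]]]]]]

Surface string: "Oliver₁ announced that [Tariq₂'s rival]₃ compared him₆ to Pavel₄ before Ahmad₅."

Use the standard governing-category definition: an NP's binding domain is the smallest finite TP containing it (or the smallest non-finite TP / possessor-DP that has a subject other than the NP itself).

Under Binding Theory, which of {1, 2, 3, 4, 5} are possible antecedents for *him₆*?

*him* is a pronoun, so Principle B applies: it must be free in its binding domain.
Binding domain of *him₆*: the embedded TP, whose subject is [Tariq₂'s rival]₃.
*Oliver₁* c-commands the pronoun but from outside its binding domain, and is not c-commanded by it → coindexation permitted.
*Tariq₂* and the pronoun do not c-command one another → neither Principle B nor Principle C is at stake; coindexation permitted.
*[Tariq₂'s rival]₃* c-commands the pronoun within its binding domain → coindexation would violate Principle B.
*Pavel₄*: the pronoun c-commands this R-expression → coindexation would violate Principle C on *Pavel₄*.
*Ahmad₅* and the pronoun do not c-command one another → neither Principle B nor Principle C is at stake; coindexation permitted.

{1, 2, 5}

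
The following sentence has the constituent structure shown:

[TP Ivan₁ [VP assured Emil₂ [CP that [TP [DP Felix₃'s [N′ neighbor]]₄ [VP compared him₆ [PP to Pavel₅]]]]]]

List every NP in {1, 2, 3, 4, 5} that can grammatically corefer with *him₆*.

{1, 2, 3}

*him* is a pronoun, so Principle B applies: it must be free in its binding domain.
Binding domain of *him₆*: the embedded TP, whose subject is [Felix₃'s neighbor]₄.
*Ivan₁* c-commands the pronoun but from outside its binding domain, and is not c-commanded by it → coindexation permitted.
*Emil₂* c-commands the pronoun but from outside its binding domain, and is not c-commanded by it → coindexation permitted.
*Felix₃* and the pronoun do not c-command one another → neither Principle B nor Principle C is at stake; coindexation permitted.
*[Felix₃'s neighbor]₄* c-commands the pronoun within its binding domain → coindexation would violate Principle B.
*Pavel₅*: the pronoun c-commands this R-expression → coindexation would violate Principle C on *Pavel₅*.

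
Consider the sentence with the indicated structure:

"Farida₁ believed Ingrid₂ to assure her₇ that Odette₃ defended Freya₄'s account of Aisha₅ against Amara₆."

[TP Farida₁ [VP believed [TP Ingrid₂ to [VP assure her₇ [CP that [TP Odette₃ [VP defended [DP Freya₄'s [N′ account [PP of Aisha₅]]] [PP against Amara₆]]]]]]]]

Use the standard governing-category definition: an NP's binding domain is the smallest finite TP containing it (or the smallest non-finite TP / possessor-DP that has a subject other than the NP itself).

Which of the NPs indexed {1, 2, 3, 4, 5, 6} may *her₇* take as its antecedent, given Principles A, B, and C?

{1}

*her* is a pronoun, so Principle B applies: it must be free in its binding domain.
Binding domain of *her₇*: the embedded TP, whose subject is Ingrid₂.
*Farida₁* c-commands the pronoun but from outside its binding domain, and is not c-commanded by it → coindexation permitted.
*Ingrid₂* c-commands the pronoun within its binding domain → coindexation would violate Principle B.
*Odette₃*: the pronoun c-commands this R-expression → coindexation would violate Principle C on *Odette₃*.
*Freya₄*: the pronoun c-commands this R-expression → coindexation would violate Principle C on *Freya₄*.
*Aisha₅*: the pronoun c-commands this R-expression → coindexation would violate Principle C on *Aisha₅*.
*Amara₆*: the pronoun c-commands this R-expression → coindexation would violate Principle C on *Amara₆*.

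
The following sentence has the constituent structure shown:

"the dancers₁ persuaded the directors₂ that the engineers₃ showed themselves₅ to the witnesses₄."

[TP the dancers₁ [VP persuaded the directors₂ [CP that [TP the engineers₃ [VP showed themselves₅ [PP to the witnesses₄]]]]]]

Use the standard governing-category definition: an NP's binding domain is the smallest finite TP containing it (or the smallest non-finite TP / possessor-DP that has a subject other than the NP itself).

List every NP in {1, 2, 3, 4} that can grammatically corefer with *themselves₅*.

{3}

*themselves* is an anaphor, so Principle A applies: it must be bound in its binding domain.
Binding domain of *themselves₅*: the embedded TP, whose subject is the engineers₃.
*the dancers₁* c-commands the anaphor but is outside its binding domain → cannot satisfy Principle A.
*the directors₂* c-commands the anaphor but is outside its binding domain → cannot satisfy Principle A.
*the engineers₃* c-commands the anaphor within its binding domain → licit binder.
*the witnesses₄* does not c-command the anaphor → cannot bind it.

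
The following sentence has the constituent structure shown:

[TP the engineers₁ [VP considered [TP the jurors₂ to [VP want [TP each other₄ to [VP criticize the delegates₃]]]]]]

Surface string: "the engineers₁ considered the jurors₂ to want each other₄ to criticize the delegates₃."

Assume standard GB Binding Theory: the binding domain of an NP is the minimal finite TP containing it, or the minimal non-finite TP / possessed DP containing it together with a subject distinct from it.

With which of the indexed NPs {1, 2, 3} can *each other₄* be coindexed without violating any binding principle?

{2}

*each other* is an anaphor, so Principle A applies: it must be bound in its binding domain.
Binding domain of *each other₄*: the embedded TP, whose subject is the jurors₂.
*the engineers₁* c-commands the anaphor but is outside its binding domain → cannot satisfy Principle A.
*the jurors₂* c-commands the anaphor within its binding domain → licit binder.
*the delegates₃* does not c-command the anaphor → cannot bind it.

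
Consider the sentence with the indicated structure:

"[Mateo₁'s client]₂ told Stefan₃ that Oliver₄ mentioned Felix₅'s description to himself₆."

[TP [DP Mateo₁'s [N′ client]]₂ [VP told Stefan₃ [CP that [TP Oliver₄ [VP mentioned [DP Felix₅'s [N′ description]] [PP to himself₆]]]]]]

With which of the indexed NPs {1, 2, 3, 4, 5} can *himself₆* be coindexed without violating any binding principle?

*himself* is an anaphor, so Principle A applies: it must be bound in its binding domain.
Binding domain of *himself₆*: the embedded TP, whose subject is Oliver₄.
*Mateo₁* does not c-command the anaphor → cannot bind it.
*[Mateo₁'s client]₂* c-commands the anaphor but is outside its binding domain → cannot satisfy Principle A.
*Stefan₃* c-commands the anaphor but is outside its binding domain → cannot satisfy Principle A.
*Oliver₄* c-commands the anaphor within its binding domain → licit binder.
*Felix₅* does not c-command the anaphor → cannot bind it.

{4}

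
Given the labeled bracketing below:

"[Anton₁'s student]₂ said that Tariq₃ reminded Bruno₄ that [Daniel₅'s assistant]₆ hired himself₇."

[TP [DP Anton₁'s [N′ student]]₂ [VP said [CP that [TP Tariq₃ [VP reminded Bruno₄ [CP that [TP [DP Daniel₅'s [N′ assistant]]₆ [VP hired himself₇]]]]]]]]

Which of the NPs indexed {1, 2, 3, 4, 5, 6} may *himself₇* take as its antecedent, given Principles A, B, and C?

{6}

*himself* is an anaphor, so Principle A applies: it must be bound in its binding domain.
Binding domain of *himself₇*: the embedded TP, whose subject is [Daniel₅'s assistant]₆.
*Anton₁* does not c-command the anaphor → cannot bind it.
*[Anton₁'s student]₂* c-commands the anaphor but is outside its binding domain → cannot satisfy Principle A.
*Tariq₃* c-commands the anaphor but is outside its binding domain → cannot satisfy Principle A.
*Bruno₄* c-commands the anaphor but is outside its binding domain → cannot satisfy Principle A.
*Daniel₅* does not c-command the anaphor → cannot bind it.
*[Daniel₅'s assistant]₆* c-commands the anaphor within its binding domain → licit binder.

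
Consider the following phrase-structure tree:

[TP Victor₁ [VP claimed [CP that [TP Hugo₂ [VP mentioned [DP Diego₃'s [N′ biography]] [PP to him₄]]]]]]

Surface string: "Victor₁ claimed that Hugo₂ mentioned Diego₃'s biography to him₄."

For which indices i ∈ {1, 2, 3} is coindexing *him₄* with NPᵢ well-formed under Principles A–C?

*him* is a pronoun, so Principle B applies: it must be free in its binding domain.
Binding domain of *him₄*: the embedded TP, whose subject is Hugo₂.
*Victor₁* c-commands the pronoun but from outside its binding domain, and is not c-commanded by it → coindexation permitted.
*Hugo₂* c-commands the pronoun within its binding domain → coindexation would violate Principle B.
*Diego₃* and the pronoun do not c-command one another → neither Principle B nor Principle C is at stake; coindexation permitted.

{1, 3}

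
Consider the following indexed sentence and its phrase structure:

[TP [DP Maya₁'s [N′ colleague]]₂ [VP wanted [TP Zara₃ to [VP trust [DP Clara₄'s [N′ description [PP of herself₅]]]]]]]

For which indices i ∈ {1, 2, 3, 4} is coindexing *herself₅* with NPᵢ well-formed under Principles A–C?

{4}

*herself* is an anaphor, so Principle A applies: it must be bound in its binding domain.
Binding domain of *herself₅*: the possessed DP, whose subject is Clara₄.
*Maya₁* does not c-command the anaphor → cannot bind it.
*[Maya₁'s colleague]₂* c-commands the anaphor but is outside its binding domain → cannot satisfy Principle A.
*Zara₃* c-commands the anaphor but is outside its binding domain → cannot satisfy Principle A.
*Clara₄* c-commands the anaphor within its binding domain → licit binder.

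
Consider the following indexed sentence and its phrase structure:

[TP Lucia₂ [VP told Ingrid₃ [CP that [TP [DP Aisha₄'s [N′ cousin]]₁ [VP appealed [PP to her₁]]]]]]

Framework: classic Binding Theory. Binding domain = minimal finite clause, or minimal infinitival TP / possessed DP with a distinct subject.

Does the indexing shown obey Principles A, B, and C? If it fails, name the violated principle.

Principle B

The two coindexed NPs are *[Aisha₄'s cousin]₁* and *her₁*.
*her₁* is a pronoun. Its binding domain is the embedded TP, whose subject is [Aisha₄'s cousin]₁.
*[Aisha₄'s cousin]₁* c-commands it within that domain and carries the same index.
The pronoun is locally bound → Principle B violation.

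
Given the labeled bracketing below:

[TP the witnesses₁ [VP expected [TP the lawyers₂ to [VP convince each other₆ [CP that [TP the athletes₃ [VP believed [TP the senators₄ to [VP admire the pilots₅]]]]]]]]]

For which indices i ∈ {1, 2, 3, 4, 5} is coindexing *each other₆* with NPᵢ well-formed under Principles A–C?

{2}

*each other* is an anaphor, so Principle A applies: it must be bound in its binding domain.
Binding domain of *each other₆*: the embedded TP, whose subject is the lawyers₂.
*the witnesses₁* c-commands the anaphor but is outside its binding domain → cannot satisfy Principle A.
*the lawyers₂* c-commands the anaphor within its binding domain → licit binder.
*the athletes₃* does not c-command the anaphor → cannot bind it.
*the senators₄* does not c-command the anaphor → cannot bind it.
*the pilots₅* does not c-command the anaphor → cannot bind it.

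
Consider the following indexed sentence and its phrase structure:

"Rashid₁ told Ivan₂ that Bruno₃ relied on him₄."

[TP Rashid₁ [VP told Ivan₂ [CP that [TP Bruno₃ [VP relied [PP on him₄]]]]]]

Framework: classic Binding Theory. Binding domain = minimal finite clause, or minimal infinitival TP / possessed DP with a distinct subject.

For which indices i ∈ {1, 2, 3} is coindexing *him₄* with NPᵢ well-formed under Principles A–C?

{1, 2}

*him* is a pronoun, so Principle B applies: it must be free in its binding domain.
Binding domain of *him₄*: the embedded TP, whose subject is Bruno₃.
*Rashid₁* c-commands the pronoun but from outside its binding domain, and is not c-commanded by it → coindexation permitted.
*Ivan₂* c-commands the pronoun but from outside its binding domain, and is not c-commanded by it → coindexation permitted.
*Bruno₃* c-commands the pronoun within its binding domain → coindexation would violate Principle B.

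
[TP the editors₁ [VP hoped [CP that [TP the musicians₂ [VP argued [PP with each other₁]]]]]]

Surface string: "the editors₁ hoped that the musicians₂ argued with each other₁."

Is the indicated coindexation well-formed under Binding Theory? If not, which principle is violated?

The two coindexed NPs are *the editors₁* and *each other₁*.
*each other₁* is an anaphor. Principle A requires it to be bound within its binding domain — the embedded TP, whose subject is the musicians₂.
Within that domain it is c-commanded by *the musicians₂*, which does not share its index.
*the editors₁* does c-command the anaphor, but from outside its binding domain.
The anaphor is unbound in its domain → Principle A violation.

Principle A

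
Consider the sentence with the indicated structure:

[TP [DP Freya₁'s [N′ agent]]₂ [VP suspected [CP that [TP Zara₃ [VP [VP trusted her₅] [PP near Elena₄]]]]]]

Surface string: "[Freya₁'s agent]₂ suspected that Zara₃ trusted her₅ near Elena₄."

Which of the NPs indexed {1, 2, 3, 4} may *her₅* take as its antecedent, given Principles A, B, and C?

*her* is a pronoun, so Principle B applies: it must be free in its binding domain.
Binding domain of *her₅*: the embedded TP, whose subject is Zara₃.
*Freya₁* and the pronoun do not c-command one another → neither Principle B nor Principle C is at stake; coindexation permitted.
*[Freya₁'s agent]₂* c-commands the pronoun but from outside its binding domain, and is not c-commanded by it → coindexation permitted.
*Zara₃* c-commands the pronoun within its binding domain → coindexation would violate Principle B.
*Elena₄* and the pronoun do not c-command one another → neither Principle B nor Principle C is at stake; coindexation permitted.

{1, 2, 4}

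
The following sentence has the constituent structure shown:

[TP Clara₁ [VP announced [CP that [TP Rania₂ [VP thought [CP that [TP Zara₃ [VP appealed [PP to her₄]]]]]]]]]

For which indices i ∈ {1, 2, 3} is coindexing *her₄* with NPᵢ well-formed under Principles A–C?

*her* is a pronoun, so Principle B applies: it must be free in its binding domain.
Binding domain of *her₄*: the embedded TP, whose subject is Zara₃.
*Clara₁* c-commands the pronoun but from outside its binding domain, and is not c-commanded by it → coindexation permitted.
*Rania₂* c-commands the pronoun but from outside its binding domain, and is not c-commanded by it → coindexation permitted.
*Zara₃* c-commands the pronoun within its binding domain → coindexation would violate Principle B.

{1, 2}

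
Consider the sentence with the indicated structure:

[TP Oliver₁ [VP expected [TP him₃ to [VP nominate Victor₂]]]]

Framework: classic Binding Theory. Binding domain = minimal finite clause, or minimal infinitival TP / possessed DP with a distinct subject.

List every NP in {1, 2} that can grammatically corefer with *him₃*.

*him* is a pronoun, so Principle B applies: it must be free in its binding domain.
Binding domain of *him₃*: the matrix TP, whose subject is Oliver₁.
*Oliver₁* c-commands the pronoun within its binding domain → coindexation would violate Principle B.
*Victor₂*: the pronoun c-commands this R-expression → coindexation would violate Principle C on *Victor₂*.

none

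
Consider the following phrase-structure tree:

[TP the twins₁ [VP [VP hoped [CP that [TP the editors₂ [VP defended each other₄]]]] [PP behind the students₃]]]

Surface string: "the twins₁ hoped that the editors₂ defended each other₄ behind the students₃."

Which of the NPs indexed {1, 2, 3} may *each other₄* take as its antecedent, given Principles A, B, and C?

{2}

*each other* is an anaphor, so Principle A applies: it must be bound in its binding domain.
Binding domain of *each other₄*: the embedded TP, whose subject is the editors₂.
*the twins₁* c-commands the anaphor but is outside its binding domain → cannot satisfy Principle A.
*the editors₂* c-commands the anaphor within its binding domain → licit binder.
*the students₃* does not c-command the anaphor → cannot bind it.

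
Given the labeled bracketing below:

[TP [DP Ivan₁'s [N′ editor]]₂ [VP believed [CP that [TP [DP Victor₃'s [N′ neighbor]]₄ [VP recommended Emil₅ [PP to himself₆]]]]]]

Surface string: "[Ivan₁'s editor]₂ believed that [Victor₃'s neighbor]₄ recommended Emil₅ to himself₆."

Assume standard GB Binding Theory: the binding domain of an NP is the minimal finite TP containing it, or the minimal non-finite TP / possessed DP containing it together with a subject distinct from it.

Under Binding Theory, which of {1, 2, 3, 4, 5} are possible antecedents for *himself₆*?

{4, 5}

*himself* is an anaphor, so Principle A applies: it must be bound in its binding domain.
Binding domain of *himself₆*: the embedded TP, whose subject is [Victor₃'s neighbor]₄.
*Ivan₁* does not c-command the anaphor → cannot bind it.
*[Ivan₁'s editor]₂* c-commands the anaphor but is outside its binding domain → cannot satisfy Principle A.
*Victor₃* does not c-command the anaphor → cannot bind it.
*[Victor₃'s neighbor]₄* c-commands the anaphor within its binding domain → licit binder.
*Emil₅* c-commands the anaphor within its binding domain → licit binder.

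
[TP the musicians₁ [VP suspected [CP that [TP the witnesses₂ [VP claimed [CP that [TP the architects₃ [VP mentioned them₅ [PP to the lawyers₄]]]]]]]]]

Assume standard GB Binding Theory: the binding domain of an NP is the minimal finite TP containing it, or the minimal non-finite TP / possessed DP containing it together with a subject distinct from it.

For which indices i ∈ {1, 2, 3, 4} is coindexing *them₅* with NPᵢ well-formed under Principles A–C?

{1, 2}

*them* is a pronoun, so Principle B applies: it must be free in its binding domain.
Binding domain of *them₅*: the embedded TP, whose subject is the architects₃.
*the musicians₁* c-commands the pronoun but from outside its binding domain, and is not c-commanded by it → coindexation permitted.
*the witnesses₂* c-commands the pronoun but from outside its binding domain, and is not c-commanded by it → coindexation permitted.
*the architects₃* c-commands the pronoun within its binding domain → coindexation would violate Principle B.
*the lawyers₄*: the pronoun c-commands this R-expression → coindexation would violate Principle C on *the lawyers₄*.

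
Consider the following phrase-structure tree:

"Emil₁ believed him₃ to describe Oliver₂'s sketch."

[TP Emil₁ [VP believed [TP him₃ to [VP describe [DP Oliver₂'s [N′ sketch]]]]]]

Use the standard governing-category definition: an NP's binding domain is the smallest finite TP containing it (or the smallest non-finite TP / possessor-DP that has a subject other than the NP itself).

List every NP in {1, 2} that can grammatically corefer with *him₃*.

none

*him* is a pronoun, so Principle B applies: it must be free in its binding domain.
Binding domain of *him₃*: the matrix TP, whose subject is Emil₁.
*Emil₁* c-commands the pronoun within its binding domain → coindexation would violate Principle B.
*Oliver₂*: the pronoun c-commands this R-expression → coindexation would violate Principle C on *Oliver₂*.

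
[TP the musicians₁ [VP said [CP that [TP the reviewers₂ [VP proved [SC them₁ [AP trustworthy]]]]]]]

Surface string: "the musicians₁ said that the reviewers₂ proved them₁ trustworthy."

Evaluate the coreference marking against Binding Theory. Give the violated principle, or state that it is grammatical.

The two coindexed NPs are *the musicians₁* and *them₁*.
*them₁* is a pronoun; its binding domain is the embedded TP, whose subject is the reviewers₂. Within that domain it is c-commanded only by *the reviewers₂*, which carries a different index — the pronoun is free locally, so Principle B holds.
*the musicians₁* is an R-expression; *them₁* does not c-command it, and no other NP shares its index, so Principle C is satisfied.
All principles are respected.

grammatical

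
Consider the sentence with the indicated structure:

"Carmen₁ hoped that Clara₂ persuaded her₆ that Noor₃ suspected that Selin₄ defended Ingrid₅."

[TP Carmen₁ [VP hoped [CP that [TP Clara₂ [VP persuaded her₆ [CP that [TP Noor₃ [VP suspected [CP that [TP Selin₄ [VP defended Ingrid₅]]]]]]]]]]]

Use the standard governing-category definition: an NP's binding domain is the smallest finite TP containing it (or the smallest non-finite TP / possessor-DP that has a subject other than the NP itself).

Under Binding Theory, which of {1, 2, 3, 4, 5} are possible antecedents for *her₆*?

*her* is a pronoun, so Principle B applies: it must be free in its binding domain.
Binding domain of *her₆*: the embedded TP, whose subject is Clara₂.
*Carmen₁* c-commands the pronoun but from outside its binding domain, and is not c-commanded by it → coindexation permitted.
*Clara₂* c-commands the pronoun within its binding domain → coindexation would violate Principle B.
*Noor₃*: the pronoun c-commands this R-expression → coindexation would violate Principle C on *Noor₃*.
*Selin₄*: the pronoun c-commands this R-expression → coindexation would violate Principle C on *Selin₄*.
*Ingrid₅*: the pronoun c-commands this R-expression → coindexation would violate Principle C on *Ingrid₅*.

{1}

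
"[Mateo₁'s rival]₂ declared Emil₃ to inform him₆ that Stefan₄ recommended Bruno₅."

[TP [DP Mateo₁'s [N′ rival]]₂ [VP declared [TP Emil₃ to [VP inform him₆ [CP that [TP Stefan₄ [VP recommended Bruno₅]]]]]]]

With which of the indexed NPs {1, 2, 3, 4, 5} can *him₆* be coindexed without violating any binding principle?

*him* is a pronoun, so Principle B applies: it must be free in its binding domain.
Binding domain of *him₆*: the embedded TP, whose subject is Emil₃.
*Mateo₁* and the pronoun do not c-command one another → neither Principle B nor Principle C is at stake; coindexation permitted.
*[Mateo₁'s rival]₂* c-commands the pronoun but from outside its binding domain, and is not c-commanded by it → coindexation permitted.
*Emil₃* c-commands the pronoun within its binding domain → coindexation would violate Principle B.
*Stefan₄*: the pronoun c-commands this R-expression → coindexation would violate Principle C on *Stefan₄*.
*Bruno₅*: the pronoun c-commands this R-expression → coindexation would violate Principle C on *Bruno₅*.

{1, 2}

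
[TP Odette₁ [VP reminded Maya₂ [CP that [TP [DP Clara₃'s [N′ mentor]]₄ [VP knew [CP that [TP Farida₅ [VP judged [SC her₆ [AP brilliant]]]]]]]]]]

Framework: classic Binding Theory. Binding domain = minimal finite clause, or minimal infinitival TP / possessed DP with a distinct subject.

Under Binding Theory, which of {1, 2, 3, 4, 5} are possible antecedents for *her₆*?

*her* is a pronoun, so Principle B applies: it must be free in its binding domain.
Binding domain of *her₆*: the embedded TP, whose subject is Farida₅.
*Odette₁* c-commands the pronoun but from outside its binding domain, and is not c-commanded by it → coindexation permitted.
*Maya₂* c-commands the pronoun but from outside its binding domain, and is not c-commanded by it → coindexation permitted.
*Clara₃* and the pronoun do not c-command one another → neither Principle B nor Principle C is at stake; coindexation permitted.
*[Clara₃'s mentor]₄* c-commands the pronoun but from outside its binding domain, and is not c-commanded by it → coindexation permitted.
*Farida₅* c-commands the pronoun within its binding domain → coindexation would violate Principle B.

{1, 2, 3, 4}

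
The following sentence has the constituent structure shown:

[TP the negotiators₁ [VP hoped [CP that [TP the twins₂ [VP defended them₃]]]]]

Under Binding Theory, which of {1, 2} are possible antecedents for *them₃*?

{1}

*them* is a pronoun, so Principle B applies: it must be free in its binding domain.
Binding domain of *them₃*: the embedded TP, whose subject is the twins₂.
*the negotiators₁* c-commands the pronoun but from outside its binding domain, and is not c-commanded by it → coindexation permitted.
*the twins₂* c-commands the pronoun within its binding domain → coindexation would violate Principle B.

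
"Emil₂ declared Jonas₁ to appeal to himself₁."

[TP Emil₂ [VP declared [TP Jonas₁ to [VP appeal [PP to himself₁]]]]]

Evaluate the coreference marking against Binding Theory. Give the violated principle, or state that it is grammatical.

The two coindexed NPs are *Jonas₁* and *himself₁*.
*himself₁* is an anaphor; its binding domain is the embedded TP, whose subject is Jonas₁. *Jonas₁* c-commands it within that domain and shares its index, so Principle A is satisfied.
*Jonas₁* is an R-expression; *himself₁* does not c-command it, and no other NP shares its index, so Principle C is satisfied.
All principles are respected.

grammatical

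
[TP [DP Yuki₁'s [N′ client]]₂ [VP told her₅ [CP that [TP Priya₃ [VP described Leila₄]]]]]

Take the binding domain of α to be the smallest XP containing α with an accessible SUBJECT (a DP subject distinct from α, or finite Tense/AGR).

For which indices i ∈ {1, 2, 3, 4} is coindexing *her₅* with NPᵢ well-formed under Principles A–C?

{1}

*her* is a pronoun, so Principle B applies: it must be free in its binding domain.
Binding domain of *her₅*: the matrix TP, whose subject is [Yuki₁'s client]₂.
*Yuki₁* and the pronoun do not c-command one another → neither Principle B nor Principle C is at stake; coindexation permitted.
*[Yuki₁'s client]₂* c-commands the pronoun within its binding domain → coindexation would violate Principle B.
*Priya₃*: the pronoun c-commands this R-expression → coindexation would violate Principle C on *Priya₃*.
*Leila₄*: the pronoun c-commands this R-expression → coindexation would violate Principle C on *Leila₄*.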